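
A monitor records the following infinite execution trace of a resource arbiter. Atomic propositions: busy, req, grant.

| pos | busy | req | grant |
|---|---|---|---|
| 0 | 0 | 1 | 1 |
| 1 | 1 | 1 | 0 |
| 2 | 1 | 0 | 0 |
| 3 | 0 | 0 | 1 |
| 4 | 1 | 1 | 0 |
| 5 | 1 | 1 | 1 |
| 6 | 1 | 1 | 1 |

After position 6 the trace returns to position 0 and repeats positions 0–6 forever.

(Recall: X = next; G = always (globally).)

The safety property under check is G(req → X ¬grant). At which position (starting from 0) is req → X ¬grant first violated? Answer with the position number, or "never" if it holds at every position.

Check req → X ¬grant at each position in order: 0 ✓, 1 ✓, 2 ✓, 3 ✓.
At position 4 the labels are {busy, req} and the next position 5 has {busy, grant, req}, so req → X ¬grant is false there. This is the first violation.

4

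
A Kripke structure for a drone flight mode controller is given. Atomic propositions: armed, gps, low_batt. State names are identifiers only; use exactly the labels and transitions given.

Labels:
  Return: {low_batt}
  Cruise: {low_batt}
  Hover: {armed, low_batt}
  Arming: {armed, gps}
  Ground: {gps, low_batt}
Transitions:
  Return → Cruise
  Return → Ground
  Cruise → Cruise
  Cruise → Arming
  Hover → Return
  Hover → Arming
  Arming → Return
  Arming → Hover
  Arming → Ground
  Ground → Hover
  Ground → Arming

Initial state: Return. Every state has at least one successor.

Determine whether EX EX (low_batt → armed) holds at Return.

States satisfying EX (low_batt → armed): {Cruise, Hover, Arming, Ground}.
States satisfying EX EX (low_batt → armed): {Return, Cruise, Hover, Arming, Ground}.
Return ∈ Sat(EX EX (low_batt → armed)).

Yes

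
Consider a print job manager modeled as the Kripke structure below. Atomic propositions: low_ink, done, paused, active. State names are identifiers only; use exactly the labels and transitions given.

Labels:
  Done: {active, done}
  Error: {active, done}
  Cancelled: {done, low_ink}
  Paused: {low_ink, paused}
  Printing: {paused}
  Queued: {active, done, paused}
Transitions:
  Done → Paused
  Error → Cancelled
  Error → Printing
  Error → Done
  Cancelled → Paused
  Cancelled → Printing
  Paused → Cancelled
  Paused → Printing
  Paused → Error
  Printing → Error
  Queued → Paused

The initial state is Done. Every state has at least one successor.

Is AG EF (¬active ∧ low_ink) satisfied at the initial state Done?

Satisfied

States satisfying EF (¬active ∧ low_ink): {Done, Error, Cancelled, Paused, Printing, Queued}.
States satisfying AG EF (¬active ∧ low_ink): {Done, Error, Cancelled, Paused, Printing, Queued}.
Every state reachable from Done satisfies EF (¬active ∧ low_ink).
Done ∈ Sat(AG EF (¬active ∧ low_ink)).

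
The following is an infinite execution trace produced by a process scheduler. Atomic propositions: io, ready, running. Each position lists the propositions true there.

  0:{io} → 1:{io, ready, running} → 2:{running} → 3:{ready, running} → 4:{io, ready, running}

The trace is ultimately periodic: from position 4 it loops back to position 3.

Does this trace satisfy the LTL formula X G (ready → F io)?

The position after 0 is 1; G (ready → F io) is true there.

Yes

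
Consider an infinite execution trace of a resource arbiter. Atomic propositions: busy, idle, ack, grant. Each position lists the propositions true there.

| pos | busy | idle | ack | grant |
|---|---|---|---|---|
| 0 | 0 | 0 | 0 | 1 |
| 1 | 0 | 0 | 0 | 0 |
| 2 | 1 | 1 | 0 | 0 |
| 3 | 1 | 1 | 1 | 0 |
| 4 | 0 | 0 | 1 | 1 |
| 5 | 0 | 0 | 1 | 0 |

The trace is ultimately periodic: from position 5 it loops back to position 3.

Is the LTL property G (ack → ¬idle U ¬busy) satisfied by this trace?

Does not hold

ack → ¬idle U ¬busy must hold at every position from 0 onward. It fails at position 3, so G (ack → ¬idle U ¬busy) is false.
Positions where ack holds: 3, 4, 5.
Check ¬idle U ¬busy at each: 3→fails, 4→ok, 5→ok.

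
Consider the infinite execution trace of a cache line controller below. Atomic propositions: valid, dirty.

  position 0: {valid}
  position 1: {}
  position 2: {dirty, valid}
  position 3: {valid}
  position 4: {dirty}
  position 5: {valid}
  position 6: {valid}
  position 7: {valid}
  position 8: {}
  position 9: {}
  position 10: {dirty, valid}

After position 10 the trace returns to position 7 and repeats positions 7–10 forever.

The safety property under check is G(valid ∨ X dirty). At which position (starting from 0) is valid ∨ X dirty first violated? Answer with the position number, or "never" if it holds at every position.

Check valid ∨ X dirty at each position in order: 0 ✓, 1 ✓, 2 ✓, 3 ✓.
At position 4 the labels are {dirty} and the next position 5 has {valid}, so valid ∨ X dirty is false there. This is the first violation.

4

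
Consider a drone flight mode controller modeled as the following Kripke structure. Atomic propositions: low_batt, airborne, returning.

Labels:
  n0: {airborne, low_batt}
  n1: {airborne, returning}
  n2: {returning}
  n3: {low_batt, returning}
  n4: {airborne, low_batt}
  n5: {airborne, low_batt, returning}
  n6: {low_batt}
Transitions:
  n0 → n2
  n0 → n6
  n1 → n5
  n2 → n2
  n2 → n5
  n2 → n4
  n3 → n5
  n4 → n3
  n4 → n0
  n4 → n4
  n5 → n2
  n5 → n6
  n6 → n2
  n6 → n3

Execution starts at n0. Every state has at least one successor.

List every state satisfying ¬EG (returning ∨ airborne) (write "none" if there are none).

{n6}

States satisfying returning ∨ airborne: {n0, n1, n2, n3, n4, n5}.
States satisfying EG (returning ∨ airborne): {n0, n1, n2, n3, n4, n5}.
States satisfying ¬EG (returning ∨ airborne): {n6}.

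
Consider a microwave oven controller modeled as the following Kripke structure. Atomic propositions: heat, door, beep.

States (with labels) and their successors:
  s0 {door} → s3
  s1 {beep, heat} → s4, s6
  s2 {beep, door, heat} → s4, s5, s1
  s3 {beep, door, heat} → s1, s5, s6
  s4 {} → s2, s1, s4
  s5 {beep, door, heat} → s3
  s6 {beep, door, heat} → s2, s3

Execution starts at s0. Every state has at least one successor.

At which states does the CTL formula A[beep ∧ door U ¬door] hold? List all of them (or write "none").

{s1, s4}

States satisfying beep ∧ door: {s2, s3, s5, s6}.
States satisfying ¬door: {s1, s4}.
States satisfying A[beep ∧ door U ¬door]: {s1, s4}.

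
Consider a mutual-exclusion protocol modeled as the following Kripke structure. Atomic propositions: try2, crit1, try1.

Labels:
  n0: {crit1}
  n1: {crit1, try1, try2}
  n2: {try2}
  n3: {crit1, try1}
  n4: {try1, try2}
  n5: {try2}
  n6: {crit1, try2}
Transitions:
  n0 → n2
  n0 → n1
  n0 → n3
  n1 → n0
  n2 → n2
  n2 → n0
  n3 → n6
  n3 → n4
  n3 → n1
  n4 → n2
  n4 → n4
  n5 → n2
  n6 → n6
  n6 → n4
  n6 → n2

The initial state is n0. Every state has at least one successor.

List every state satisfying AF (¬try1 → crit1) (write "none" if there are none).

States satisfying ¬try1 → crit1: {n0, n1, n3, n4, n6}.
States satisfying AF (¬try1 → crit1): {n0, n1, n3, n4, n6}.

{n0, n1, n3, n4, n6}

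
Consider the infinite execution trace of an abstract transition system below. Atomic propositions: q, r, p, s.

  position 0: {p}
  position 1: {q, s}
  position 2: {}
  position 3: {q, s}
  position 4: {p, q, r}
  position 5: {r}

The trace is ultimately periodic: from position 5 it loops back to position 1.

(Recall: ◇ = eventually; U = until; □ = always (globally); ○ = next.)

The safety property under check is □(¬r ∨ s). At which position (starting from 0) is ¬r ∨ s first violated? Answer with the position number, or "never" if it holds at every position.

4

Check ¬r ∨ s at each position in order: 0 ✓, 1 ✓, 2 ✓, 3 ✓.
At position 4 the labels are {p, q, r}, so ¬r ∨ s is false there. This is the first violation.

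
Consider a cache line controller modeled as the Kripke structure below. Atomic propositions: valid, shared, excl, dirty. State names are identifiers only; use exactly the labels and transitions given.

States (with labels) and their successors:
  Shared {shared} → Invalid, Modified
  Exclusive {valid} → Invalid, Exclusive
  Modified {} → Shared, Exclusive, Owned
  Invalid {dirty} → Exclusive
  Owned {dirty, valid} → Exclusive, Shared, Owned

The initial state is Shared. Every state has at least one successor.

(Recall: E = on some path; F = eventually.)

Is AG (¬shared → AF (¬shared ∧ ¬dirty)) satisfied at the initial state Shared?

States satisfying ¬shared → AF (¬shared ∧ ¬dirty): {Shared, Exclusive, Modified, Invalid}.
States satisfying AG (¬shared → AF (¬shared ∧ ¬dirty)): {Exclusive, Invalid}.
Owned is reachable from Shared and violates ¬shared → AF (¬shared ∧ ¬dirty), so AG fails at Shared.
Shared ∉ Sat(AG (¬shared → AF (¬shared ∧ ¬dirty))).

Violated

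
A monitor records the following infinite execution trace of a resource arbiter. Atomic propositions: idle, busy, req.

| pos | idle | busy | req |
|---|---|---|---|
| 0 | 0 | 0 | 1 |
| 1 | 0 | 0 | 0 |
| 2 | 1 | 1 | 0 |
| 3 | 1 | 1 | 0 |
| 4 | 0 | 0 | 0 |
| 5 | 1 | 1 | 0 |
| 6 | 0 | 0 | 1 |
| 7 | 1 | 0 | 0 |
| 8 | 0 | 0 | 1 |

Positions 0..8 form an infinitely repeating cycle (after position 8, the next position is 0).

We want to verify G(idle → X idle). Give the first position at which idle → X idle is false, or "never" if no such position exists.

3

Check idle → X idle at each position in order: 0 ✓, 1 ✓, 2 ✓.
At position 3 the labels are {busy, idle} and the next position 4 has {}, so idle → X idle is false there. This is the first violation.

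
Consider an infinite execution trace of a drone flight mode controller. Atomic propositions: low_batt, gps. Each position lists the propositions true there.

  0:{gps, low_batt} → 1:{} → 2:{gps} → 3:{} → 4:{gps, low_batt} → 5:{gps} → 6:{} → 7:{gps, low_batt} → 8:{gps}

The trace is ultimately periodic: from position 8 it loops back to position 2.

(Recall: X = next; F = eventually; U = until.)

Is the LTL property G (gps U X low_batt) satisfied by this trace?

Does not hold

gps U X low_batt must hold at every position from 0 onward. It fails at position 0, so G (gps U X low_batt) is false.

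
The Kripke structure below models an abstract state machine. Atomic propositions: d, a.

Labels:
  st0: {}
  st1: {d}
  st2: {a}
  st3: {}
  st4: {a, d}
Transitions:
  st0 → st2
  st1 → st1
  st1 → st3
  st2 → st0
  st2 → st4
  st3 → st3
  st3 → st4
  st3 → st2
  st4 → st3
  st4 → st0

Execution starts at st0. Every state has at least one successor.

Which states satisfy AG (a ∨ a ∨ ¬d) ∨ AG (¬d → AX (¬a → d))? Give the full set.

States satisfying a ∨ a ∨ ¬d: {st0, st2, st3, st4}.
States satisfying AG (a ∨ a ∨ ¬d): {st0, st2, st3, st4}.
States satisfying ¬d → AX (¬a → d): {st0, st1, st4}.
States satisfying AG (¬d → AX (¬a → d)): ∅.
States satisfying AG (a ∨ a ∨ ¬d) ∨ AG (¬d → AX (¬a → d)): {st0, st2, st3, st4}.

{st0, st2, st3, st4}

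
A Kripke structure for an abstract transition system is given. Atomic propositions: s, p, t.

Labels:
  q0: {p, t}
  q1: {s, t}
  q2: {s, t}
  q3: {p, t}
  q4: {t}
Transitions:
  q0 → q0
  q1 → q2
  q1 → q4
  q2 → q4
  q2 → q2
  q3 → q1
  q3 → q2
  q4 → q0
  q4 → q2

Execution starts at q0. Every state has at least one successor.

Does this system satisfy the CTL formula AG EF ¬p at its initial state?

States satisfying EF ¬p: {q1, q2, q3, q4}.
States satisfying AG EF ¬p: ∅.
q0 is reachable from q0 and violates EF ¬p, so AG fails at q0.
q0 ∉ Sat(AG EF ¬p).

No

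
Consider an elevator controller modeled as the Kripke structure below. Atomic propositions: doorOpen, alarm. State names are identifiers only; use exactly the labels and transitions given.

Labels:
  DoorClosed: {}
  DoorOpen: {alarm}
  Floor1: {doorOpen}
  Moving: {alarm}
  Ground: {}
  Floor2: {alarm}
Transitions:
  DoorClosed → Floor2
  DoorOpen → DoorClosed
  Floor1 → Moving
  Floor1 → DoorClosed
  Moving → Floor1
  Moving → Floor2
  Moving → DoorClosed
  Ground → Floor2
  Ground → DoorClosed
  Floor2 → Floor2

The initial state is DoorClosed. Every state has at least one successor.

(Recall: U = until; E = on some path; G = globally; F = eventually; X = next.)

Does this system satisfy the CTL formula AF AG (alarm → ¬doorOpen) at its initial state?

Yes

States satisfying AG (alarm → ¬doorOpen): {DoorClosed, DoorOpen, Floor1, Moving, Ground, Floor2}.
States satisfying AF AG (alarm → ¬doorOpen): {DoorClosed, DoorOpen, Floor1, Moving, Ground, Floor2}.
DoorClosed ∈ Sat(AF AG (alarm → ¬doorOpen)).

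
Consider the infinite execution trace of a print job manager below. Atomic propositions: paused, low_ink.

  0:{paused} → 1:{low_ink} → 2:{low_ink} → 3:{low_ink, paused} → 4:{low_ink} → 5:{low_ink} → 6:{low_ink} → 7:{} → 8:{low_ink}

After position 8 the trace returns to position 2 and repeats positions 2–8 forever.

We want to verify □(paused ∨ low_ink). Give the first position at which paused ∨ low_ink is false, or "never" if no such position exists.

7

Check paused ∨ low_ink at each position in order: 0 ✓, 1 ✓, 2 ✓, 3 ✓, 4 ✓, 5 ✓, 6 ✓.
At position 7 the labels are {}, so paused ∨ low_ink is false there. This is the first violation.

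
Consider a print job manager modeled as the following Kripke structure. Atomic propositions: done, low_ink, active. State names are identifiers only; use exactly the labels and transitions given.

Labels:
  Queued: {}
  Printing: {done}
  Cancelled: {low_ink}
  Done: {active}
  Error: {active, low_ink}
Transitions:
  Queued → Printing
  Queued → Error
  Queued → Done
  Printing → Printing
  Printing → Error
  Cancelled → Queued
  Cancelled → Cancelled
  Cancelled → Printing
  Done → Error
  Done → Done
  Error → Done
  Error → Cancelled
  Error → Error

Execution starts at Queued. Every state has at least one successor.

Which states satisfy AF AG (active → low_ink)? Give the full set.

States satisfying AG (active → low_ink): ∅.
States satisfying AF AG (active → low_ink): ∅.

none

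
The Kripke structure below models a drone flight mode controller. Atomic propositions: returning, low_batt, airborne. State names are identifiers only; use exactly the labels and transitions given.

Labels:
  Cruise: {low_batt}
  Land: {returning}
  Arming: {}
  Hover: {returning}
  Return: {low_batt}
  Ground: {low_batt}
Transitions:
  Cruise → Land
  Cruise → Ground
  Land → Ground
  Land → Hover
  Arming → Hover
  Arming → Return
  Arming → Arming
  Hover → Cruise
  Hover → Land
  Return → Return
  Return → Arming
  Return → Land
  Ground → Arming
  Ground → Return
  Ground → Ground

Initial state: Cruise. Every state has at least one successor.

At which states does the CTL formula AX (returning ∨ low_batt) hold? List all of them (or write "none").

States satisfying returning ∨ low_batt: {Cruise, Land, Hover, Return, Ground}.
States satisfying AX (returning ∨ low_batt): {Cruise, Land, Hover}.

{Cruise, Land, Hover}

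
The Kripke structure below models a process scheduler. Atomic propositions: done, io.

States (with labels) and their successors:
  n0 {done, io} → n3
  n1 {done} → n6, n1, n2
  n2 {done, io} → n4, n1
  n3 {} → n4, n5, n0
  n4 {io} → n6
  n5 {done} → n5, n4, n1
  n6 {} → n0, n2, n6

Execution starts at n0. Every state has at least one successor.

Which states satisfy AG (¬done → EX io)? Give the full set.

none

States satisfying ¬done → EX io: {n0, n1, n2, n3, n5, n6}.
States satisfying AG (¬done → EX io): ∅.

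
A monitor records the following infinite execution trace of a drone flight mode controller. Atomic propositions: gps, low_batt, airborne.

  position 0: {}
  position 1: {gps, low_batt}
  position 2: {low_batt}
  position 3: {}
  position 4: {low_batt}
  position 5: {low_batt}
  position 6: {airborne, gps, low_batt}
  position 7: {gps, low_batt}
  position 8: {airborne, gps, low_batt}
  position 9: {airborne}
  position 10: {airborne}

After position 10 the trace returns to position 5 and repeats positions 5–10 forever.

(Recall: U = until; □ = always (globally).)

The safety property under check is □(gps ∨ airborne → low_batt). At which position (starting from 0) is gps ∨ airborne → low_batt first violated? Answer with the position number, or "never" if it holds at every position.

9

Check gps ∨ airborne → low_batt at each position in order: 0 ✓, 1 ✓, 2 ✓, 3 ✓, 4 ✓, 5 ✓, 6 ✓, 7 ✓, 8 ✓.
At position 9 the labels are {airborne}, so gps ∨ airborne → low_batt is false there. This is the first violation.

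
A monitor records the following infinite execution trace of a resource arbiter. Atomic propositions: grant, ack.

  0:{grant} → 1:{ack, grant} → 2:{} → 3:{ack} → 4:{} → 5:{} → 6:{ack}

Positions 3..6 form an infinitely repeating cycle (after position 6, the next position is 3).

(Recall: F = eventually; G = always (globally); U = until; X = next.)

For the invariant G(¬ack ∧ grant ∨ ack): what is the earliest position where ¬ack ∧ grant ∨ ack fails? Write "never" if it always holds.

Check ¬ack ∧ grant ∨ ack at each position in order: 0 ✓, 1 ✓.
At position 2 the labels are {}, so ¬ack ∧ grant ∨ ack is false there. This is the first violation.

2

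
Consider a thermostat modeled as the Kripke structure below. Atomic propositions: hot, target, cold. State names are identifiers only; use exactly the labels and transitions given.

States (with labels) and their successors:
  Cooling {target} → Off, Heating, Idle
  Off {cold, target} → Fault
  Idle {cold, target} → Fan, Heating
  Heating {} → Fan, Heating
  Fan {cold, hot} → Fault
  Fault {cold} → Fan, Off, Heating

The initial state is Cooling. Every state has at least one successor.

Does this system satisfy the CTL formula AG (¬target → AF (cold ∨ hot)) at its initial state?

States satisfying ¬target → AF (cold ∨ hot): {Cooling, Off, Idle, Fan, Fault}.
States satisfying AG (¬target → AF (cold ∨ hot)): ∅.
Heating is reachable from Cooling and violates ¬target → AF (cold ∨ hot), so AG fails at Cooling.
Cooling ∉ Sat(AG (¬target → AF (cold ∨ hot))).

Violated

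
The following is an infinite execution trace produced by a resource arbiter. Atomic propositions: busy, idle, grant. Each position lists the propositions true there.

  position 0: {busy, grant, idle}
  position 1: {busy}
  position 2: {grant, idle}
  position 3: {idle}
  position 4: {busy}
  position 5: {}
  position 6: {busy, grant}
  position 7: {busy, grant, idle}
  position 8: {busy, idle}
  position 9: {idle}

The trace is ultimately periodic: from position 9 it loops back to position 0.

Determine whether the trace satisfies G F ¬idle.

F ¬idle holds at every position 0..9, and those are all positions ever visited, so G F ¬idle holds.

Satisfied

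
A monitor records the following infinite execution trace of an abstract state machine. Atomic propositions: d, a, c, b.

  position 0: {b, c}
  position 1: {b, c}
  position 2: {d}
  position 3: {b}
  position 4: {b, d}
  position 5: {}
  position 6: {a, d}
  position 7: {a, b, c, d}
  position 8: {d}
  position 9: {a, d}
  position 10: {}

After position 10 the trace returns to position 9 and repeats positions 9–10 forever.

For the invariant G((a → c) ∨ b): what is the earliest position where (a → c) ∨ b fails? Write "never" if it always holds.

6

Check (a → c) ∨ b at each position in order: 0 ✓, 1 ✓, 2 ✓, 3 ✓, 4 ✓, 5 ✓.
At position 6 the labels are {a, d}, so (a → c) ∨ b is false there. This is the first violation.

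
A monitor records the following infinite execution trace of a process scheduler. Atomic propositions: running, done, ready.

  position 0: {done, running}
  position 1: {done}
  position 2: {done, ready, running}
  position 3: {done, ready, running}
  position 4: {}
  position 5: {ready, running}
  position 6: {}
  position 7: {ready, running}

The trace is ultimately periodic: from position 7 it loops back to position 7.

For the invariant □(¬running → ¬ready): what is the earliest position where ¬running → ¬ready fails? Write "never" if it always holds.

¬running → ¬ready holds at every position 0..7, and those are all the positions the trace ever visits, so the invariant □(¬running → ¬ready) is never violated.

never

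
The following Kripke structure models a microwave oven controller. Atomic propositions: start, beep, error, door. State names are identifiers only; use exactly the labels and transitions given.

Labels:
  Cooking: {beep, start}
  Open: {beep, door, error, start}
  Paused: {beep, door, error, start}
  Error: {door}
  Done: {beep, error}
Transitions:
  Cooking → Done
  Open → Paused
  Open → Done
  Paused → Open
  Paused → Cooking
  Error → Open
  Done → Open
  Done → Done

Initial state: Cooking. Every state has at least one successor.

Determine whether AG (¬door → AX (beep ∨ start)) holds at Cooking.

Holds

States satisfying ¬door → AX (beep ∨ start): {Cooking, Open, Paused, Error, Done}.
States satisfying AG (¬door → AX (beep ∨ start)): {Cooking, Open, Paused, Error, Done}.
Every state reachable from Cooking satisfies ¬door → AX (beep ∨ start).
Cooking ∈ Sat(AG (¬door → AX (beep ∨ start))).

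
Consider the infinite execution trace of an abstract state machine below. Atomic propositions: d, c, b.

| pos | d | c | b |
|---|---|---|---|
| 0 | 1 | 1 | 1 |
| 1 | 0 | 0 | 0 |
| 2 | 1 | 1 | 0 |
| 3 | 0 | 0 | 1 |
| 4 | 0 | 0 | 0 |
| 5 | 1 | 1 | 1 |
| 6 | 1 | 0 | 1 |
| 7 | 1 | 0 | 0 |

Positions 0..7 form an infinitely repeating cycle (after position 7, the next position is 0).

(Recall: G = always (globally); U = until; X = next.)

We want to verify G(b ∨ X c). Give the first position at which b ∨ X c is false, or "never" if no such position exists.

2

Check b ∨ X c at each position in order: 0 ✓, 1 ✓.
At position 2 the labels are {c, d} and the next position 3 has {b}, so b ∨ X c is false there. This is the first violation.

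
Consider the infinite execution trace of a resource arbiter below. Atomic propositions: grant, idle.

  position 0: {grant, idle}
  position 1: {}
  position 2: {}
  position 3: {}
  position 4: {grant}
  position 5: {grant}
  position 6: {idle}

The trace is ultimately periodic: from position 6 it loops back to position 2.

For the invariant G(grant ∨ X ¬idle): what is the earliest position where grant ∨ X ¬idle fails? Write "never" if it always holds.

grant ∨ X ¬idle holds at every position 0..6, and those are all the positions the trace ever visits, so the invariant G(grant ∨ X ¬idle) is never violated.

never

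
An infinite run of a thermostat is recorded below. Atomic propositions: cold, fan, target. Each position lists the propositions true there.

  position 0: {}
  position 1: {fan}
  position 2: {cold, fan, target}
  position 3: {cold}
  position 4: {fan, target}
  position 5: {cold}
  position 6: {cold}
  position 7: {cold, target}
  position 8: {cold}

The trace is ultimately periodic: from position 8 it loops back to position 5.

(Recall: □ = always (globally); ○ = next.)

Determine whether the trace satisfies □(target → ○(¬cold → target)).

Yes

target → ○(¬cold → target) holds at every position 0..8, and those are all positions ever visited, so □(target → ○(¬cold → target)) holds.
Positions where target holds: 2, 4, 7.
Check ○(¬cold → target) at each: 2→ok, 4→ok, 7→ok.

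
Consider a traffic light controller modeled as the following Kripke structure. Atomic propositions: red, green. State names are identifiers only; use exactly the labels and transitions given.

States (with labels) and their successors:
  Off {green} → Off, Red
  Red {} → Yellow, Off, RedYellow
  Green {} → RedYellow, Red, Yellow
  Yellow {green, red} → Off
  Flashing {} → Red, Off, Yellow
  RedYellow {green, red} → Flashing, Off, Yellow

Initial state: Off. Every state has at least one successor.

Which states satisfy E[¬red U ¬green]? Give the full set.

States satisfying ¬red: {Off, Red, Green, Flashing}.
States satisfying ¬green: {Red, Green, Flashing}.
States satisfying E[¬red U ¬green]: {Off, Red, Green, Flashing}.

{Off, Red, Green, Flashing}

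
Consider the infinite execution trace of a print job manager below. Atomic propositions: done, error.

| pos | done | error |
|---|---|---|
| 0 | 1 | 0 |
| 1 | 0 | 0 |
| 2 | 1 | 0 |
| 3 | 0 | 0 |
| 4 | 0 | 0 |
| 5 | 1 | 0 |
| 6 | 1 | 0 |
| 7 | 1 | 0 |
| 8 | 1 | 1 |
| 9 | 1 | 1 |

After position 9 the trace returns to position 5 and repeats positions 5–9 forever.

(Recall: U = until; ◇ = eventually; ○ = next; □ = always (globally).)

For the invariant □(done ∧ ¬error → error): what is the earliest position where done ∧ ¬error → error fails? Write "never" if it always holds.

0

At position 0 the labels are {done}, so done ∧ ¬error → error is false there. This is the first violation.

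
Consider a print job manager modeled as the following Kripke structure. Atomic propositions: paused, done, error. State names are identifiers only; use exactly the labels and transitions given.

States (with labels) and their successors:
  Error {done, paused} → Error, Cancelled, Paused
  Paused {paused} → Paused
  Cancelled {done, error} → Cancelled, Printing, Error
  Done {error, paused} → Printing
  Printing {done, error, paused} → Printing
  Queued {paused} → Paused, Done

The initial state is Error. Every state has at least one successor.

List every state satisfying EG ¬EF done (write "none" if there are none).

{Paused}

States satisfying ¬EF done: {Paused}.
States satisfying EG ¬EF done: {Paused}.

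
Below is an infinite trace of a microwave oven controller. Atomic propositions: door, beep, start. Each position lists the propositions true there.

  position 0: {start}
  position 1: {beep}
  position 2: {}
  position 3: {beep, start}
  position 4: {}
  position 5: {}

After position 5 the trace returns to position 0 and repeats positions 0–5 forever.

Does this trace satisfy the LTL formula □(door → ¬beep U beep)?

door → ¬beep U beep holds at every position 0..5, and those are all positions ever visited, so □(door → ¬beep U beep) holds.

Satisfied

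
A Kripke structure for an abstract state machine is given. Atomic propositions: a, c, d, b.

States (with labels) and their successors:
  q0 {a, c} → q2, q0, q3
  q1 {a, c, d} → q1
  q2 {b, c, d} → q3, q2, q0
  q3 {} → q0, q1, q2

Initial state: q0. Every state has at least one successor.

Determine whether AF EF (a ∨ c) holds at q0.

Holds

States satisfying EF (a ∨ c): {q0, q1, q2, q3}.
States satisfying AF EF (a ∨ c): {q0, q1, q2, q3}.
q0 ∈ Sat(AF EF (a ∨ c)).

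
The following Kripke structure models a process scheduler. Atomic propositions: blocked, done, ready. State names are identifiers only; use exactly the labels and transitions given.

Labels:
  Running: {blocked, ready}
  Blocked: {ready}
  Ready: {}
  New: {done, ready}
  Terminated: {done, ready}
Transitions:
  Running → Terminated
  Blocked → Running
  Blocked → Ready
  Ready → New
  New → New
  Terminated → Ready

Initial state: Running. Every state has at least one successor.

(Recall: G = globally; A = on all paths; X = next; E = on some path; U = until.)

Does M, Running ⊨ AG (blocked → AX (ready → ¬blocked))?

States satisfying blocked → AX (ready → ¬blocked): {Running, Blocked, Ready, New, Terminated}.
States satisfying AG (blocked → AX (ready → ¬blocked)): {Running, Blocked, Ready, New, Terminated}.
Every state reachable from Running satisfies blocked → AX (ready → ¬blocked).
Running ∈ Sat(AG (blocked → AX (ready → ¬blocked))).

Satisfied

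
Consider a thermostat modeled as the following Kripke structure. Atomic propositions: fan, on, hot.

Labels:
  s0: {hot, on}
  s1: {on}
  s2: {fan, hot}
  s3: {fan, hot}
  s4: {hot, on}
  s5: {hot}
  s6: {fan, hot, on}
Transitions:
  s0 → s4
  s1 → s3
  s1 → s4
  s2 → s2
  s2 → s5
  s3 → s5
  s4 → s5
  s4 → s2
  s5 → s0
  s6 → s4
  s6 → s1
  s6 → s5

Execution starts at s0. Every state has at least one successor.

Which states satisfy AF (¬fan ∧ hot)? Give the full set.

{s0, s1, s3, s4, s5, s6}

States satisfying ¬fan ∧ hot: {s0, s4, s5}.
States satisfying AF (¬fan ∧ hot): {s0, s1, s3, s4, s5, s6}.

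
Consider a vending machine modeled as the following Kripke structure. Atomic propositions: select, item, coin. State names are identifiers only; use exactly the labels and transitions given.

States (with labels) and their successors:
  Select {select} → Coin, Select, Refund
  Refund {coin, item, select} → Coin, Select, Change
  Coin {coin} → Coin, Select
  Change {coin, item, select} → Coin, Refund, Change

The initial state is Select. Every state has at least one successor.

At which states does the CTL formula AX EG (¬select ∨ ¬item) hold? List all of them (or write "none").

{Coin}

States satisfying EG (¬select ∨ ¬item): {Select, Coin}.
States satisfying AX EG (¬select ∨ ¬item): {Coin}.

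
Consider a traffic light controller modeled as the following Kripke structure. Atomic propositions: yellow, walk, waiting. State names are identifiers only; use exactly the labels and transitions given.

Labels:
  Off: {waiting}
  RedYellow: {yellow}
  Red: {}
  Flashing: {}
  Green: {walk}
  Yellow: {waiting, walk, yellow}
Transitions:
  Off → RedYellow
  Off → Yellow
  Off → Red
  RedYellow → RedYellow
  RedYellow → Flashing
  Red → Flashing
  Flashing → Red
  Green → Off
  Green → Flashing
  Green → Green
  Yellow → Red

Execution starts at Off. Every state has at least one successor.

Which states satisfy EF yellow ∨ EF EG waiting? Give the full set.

{Off, RedYellow, Green, Yellow}

States satisfying yellow: {RedYellow, Yellow}.
States satisfying EF yellow: {Off, RedYellow, Green, Yellow}.
States satisfying EG waiting: ∅.
States satisfying EF EG waiting: ∅.
States satisfying EF yellow ∨ EF EG waiting: {Off, RedYellow, Green, Yellow}.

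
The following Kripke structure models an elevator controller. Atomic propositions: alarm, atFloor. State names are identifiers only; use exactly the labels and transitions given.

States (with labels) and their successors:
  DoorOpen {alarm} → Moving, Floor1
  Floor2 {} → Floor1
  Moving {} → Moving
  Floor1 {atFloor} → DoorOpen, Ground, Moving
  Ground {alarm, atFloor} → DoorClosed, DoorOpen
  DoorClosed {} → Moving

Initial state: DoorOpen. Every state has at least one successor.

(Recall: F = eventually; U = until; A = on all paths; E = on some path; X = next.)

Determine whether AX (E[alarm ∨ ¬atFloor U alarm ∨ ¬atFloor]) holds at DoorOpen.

Violated

States satisfying E[alarm ∨ ¬atFloor U alarm ∨ ¬atFloor]: {DoorOpen, Floor2, Moving, Ground, DoorClosed}.
States satisfying AX (E[alarm ∨ ¬atFloor U alarm ∨ ¬atFloor]): {Moving, Floor1, Ground, DoorClosed}.
DoorOpen ∉ Sat(AX (E[alarm ∨ ¬atFloor U alarm ∨ ¬atFloor])).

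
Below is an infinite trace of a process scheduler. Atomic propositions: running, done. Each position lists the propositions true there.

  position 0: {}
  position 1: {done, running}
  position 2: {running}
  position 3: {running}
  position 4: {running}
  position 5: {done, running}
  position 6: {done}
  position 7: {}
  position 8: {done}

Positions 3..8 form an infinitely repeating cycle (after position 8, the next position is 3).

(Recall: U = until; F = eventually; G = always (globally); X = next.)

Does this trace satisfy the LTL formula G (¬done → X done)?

Violated

¬done → X done must hold at every position from 0 onward. It fails at position 2, so G (¬done → X done) is false.
Positions where ¬done holds: 0, 2, 3, 4, 7.
Check X done at each: 0→ok, 2→fails, 3→fails, 4→ok, 7→ok.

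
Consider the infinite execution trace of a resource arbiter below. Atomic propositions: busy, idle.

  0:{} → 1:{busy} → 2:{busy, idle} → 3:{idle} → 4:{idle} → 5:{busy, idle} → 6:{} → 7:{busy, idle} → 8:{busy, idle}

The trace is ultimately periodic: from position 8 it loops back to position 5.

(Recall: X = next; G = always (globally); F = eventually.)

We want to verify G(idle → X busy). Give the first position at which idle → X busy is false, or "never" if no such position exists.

Check idle → X busy at each position in order: 0 ✓, 1 ✓.
At position 2 the labels are {busy, idle} and the next position 3 has {idle}, so idle → X busy is false there. This is the first violation.

2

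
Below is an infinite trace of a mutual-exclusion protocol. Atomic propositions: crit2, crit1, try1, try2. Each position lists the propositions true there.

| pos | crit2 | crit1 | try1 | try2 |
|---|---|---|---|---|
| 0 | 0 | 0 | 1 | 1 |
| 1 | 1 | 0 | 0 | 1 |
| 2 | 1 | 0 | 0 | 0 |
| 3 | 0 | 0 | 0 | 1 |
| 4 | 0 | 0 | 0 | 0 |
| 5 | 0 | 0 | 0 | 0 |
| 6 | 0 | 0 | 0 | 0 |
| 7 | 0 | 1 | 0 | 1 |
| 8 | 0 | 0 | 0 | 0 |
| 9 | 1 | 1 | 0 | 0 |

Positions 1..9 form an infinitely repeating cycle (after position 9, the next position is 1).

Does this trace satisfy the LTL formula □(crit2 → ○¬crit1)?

Satisfied

crit2 → ○¬crit1 holds at every position 0..9, and those are all positions ever visited, so □(crit2 → ○¬crit1) holds.
Positions where crit2 holds: 1, 2, 9.
Check ○¬crit1 at each: 1→ok, 2→ok, 9→ok.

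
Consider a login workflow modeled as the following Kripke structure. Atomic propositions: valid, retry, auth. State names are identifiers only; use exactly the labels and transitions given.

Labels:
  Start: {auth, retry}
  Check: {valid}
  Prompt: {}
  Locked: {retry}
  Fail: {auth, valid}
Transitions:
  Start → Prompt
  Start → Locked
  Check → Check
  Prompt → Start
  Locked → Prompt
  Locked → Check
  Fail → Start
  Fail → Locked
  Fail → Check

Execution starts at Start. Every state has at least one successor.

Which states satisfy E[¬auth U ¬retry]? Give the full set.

States satisfying ¬auth: {Check, Prompt, Locked}.
States satisfying ¬retry: {Check, Prompt, Fail}.
States satisfying E[¬auth U ¬retry]: {Check, Prompt, Locked, Fail}.

{Check, Prompt, Locked, Fail}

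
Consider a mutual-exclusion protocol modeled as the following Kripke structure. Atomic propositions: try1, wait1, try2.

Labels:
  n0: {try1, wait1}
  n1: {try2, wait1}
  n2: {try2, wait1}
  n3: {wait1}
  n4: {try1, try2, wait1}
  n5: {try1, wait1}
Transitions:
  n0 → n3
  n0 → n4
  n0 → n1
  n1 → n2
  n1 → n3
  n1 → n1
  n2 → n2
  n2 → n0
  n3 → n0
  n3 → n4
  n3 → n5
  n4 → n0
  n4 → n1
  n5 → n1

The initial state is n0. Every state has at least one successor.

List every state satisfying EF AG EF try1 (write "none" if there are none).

States satisfying AG EF try1: {n0, n1, n2, n3, n4, n5}.
States satisfying EF AG EF try1: {n0, n1, n2, n3, n4, n5}.

{n0, n1, n2, n3, n4, n5}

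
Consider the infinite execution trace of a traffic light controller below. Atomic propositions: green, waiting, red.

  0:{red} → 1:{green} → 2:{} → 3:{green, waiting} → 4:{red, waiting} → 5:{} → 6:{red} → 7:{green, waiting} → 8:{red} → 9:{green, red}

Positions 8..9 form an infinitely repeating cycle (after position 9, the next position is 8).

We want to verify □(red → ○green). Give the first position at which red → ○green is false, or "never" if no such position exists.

4

Check red → ○green at each position in order: 0 ✓, 1 ✓, 2 ✓, 3 ✓.
At position 4 the labels are {red, waiting} and the next position 5 has {}, so red → ○green is false there. This is the first violation.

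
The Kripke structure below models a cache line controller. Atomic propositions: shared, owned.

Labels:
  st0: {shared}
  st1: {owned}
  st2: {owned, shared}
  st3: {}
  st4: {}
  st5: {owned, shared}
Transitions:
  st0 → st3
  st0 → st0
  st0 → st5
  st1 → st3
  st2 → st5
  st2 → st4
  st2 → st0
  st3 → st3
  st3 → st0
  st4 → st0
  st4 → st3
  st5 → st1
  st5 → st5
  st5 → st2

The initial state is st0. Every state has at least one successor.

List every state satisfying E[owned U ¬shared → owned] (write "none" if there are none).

{st0, st1, st2, st5}

States satisfying owned: {st1, st2, st5}.
States satisfying ¬shared → owned: {st0, st1, st2, st5}.
States satisfying E[owned U ¬shared → owned]: {st0, st1, st2, st5}.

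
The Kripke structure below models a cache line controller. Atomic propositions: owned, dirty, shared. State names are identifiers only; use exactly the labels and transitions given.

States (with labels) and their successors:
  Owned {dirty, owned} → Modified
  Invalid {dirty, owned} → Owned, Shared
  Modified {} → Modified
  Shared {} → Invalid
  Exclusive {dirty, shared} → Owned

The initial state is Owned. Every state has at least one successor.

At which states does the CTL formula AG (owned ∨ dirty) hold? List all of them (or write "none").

States satisfying owned ∨ dirty: {Owned, Invalid, Exclusive}.
States satisfying AG (owned ∨ dirty): ∅.

none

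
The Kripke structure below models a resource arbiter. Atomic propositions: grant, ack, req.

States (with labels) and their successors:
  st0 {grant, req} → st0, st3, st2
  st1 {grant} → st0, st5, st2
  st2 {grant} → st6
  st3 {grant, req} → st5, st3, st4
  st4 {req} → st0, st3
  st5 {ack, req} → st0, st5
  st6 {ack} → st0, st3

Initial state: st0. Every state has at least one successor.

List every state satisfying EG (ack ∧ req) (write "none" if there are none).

States satisfying ack ∧ req: {st5}.
States satisfying EG (ack ∧ req): {st5}.

{st5}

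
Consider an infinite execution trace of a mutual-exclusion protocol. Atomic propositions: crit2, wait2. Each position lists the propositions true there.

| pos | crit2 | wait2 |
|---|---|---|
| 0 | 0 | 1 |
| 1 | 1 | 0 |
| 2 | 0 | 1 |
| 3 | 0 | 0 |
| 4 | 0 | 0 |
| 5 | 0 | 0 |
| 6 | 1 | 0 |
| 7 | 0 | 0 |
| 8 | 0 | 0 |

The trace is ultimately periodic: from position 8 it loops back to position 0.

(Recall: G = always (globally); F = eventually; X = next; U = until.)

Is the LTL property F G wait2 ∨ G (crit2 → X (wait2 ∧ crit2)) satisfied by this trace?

Does not hold

G wait2 is false at every position 0..8, so it never becomes true and F G wait2 fails.
crit2 → X (wait2 ∧ crit2) must hold at every position from 0 onward. It fails at position 1, so G (crit2 → X (wait2 ∧ crit2)) is false.
Positions where crit2 holds: 1, 6.
Check X (wait2 ∧ crit2) at each: 1→fails, 6→fails.
At position 0: F G wait2 is false; G (crit2 → X (wait2 ∧ crit2)) is false; so F G wait2 ∨ G (crit2 → X (wait2 ∧ crit2)) is false.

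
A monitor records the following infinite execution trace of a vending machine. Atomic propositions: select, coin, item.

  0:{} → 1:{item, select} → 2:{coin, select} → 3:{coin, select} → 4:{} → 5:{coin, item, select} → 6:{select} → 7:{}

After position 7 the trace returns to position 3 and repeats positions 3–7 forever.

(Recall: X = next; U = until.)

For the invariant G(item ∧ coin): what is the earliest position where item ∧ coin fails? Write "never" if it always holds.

0

At position 0 the labels are {}, so item ∧ coin is false there. This is the first violation.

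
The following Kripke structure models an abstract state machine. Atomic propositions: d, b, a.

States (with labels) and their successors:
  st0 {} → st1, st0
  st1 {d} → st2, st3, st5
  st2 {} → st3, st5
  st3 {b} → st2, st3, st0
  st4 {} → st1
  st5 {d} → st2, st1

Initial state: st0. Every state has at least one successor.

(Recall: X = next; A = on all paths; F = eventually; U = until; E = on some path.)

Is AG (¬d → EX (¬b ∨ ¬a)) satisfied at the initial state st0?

States satisfying ¬d → EX (¬b ∨ ¬a): {st0, st1, st2, st3, st4, st5}.
States satisfying AG (¬d → EX (¬b ∨ ¬a)): {st0, st1, st2, st3, st4, st5}.
Every state reachable from st0 satisfies ¬d → EX (¬b ∨ ¬a).
st0 ∈ Sat(AG (¬d → EX (¬b ∨ ¬a))).

Yes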